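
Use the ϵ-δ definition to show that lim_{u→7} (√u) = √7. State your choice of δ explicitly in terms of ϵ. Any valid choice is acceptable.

Suppose ϵ > 0. We want δ > 0 such that 0 < |u − 7| < δ implies |√u − √7| < ϵ.
Multiplying by the conjugate, |√u − √7| = |u − 7|/(√u + √7).
Restrict δ ≤ 7 so that |u − 7| < 7 forces u > 0, and then √u + √7 > √7.
Hence |√u − √7| < |u − 7|/√7, which is < ϵ once |u − 7| < √7·ϵ.
Take δ = min(7, √7·ϵ). If 0 < |u − 7| < δ then u > 0 and |√u − √7| < |u − 7|/√7 < ϵ.

δ = min(7, √7·ϵ)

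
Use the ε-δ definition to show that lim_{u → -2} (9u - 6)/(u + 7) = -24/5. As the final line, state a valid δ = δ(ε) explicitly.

δ = min(5/2, (25/138)ε)

Let ε > 0 be given. We want δ > 0 with 0 < |u + 2| < δ ⇒ |(9u - 6)/(u + 7) + 24/5| < ε.
Combining over a common denominator, (9u - 6)/(u + 7) + 24/5 = [(9u - 6)·5 − (-24)·(u + 7)] / [5·(u + 7)] = 69(u + 2) / (5(u + 7)).
So |(9u - 6)/(u + 7) + 24/5| = 69|u + 2| / (5·|u + 7|).
Require δ ≤ 5/2, so |u + 7| ≥ |5| − |u + 2| > 5 − 5/2 = 5/2.
Hence |(9u - 6)/(u + 7) + 24/5| < 69|u + 2|/(5·(5/2)) = (138/25)|u + 2|, which is < ε once |u + 2| < (25/138)ε.
Take δ = min(5/2, (25/138)ε). Then 0 < |u + 2| < δ forces both bounds, so |(9u - 6)/(u + 7) + 24/5| < ε.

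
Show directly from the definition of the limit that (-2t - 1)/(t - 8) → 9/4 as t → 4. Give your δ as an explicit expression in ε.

Fix ε > 0. We want δ > 0 with 0 < |t − 4| < δ ⇒ |(-2t - 1)/(t - 8) − (9/4)| < ε.
Combining over a common denominator, (-2t - 1)/(t - 8) − (9/4) = [(-2t - 1)·(-4) − (-9)·(t - 8)] / [(-4)·(t - 8)] = 17(t − 4) / ((-4)(t - 8)).
So |(-2t - 1)/(t - 8) − (9/4)| = 17|t − 4| / (4·|t − 8|).
Require δ ≤ 2, so |t − 8| ≥ |-4| − |t − 4| > 4 − 2 = 2.
Hence |(-2t - 1)/(t - 8) − (9/4)| < 17|t − 4|/(4·2) = (17/8)|t − 4|, which is < ε once |t − 4| < (8/17)ε.
Take δ = min(2, (8/17)ε). Then 0 < |t − 4| < δ forces both bounds, so |(-2t - 1)/(t - 8) − (9/4)| < ε.

δ = min(2, (8/17)ε)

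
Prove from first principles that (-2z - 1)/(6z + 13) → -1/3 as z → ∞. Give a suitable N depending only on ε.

N = (5/9)/ε

Suppose ε > 0. We seek N > 0 such that z > N implies |(-2z - 1)/(6z + 13) + 1/3| < ε.
(-2z - 1)/(6z + 13) + 1/3 = (6(-2z - 1) − (-2)(6z + 13)) / (6(6z + 13)) = 20/(6(6z + 13)).
For z > 0 we have 6z + 13 > 6z, so |(-2z - 1)/(6z + 13) + 1/3| = 20/(6(6z + 13)) < 20/(6·6z) = (5/9)/z.
Thus |(-2z - 1)/(6z + 13) + 1/3| < ε whenever z > (5/9)/ε.
Take N = (5/9)/ε. If z > N then |(-2z - 1)/(6z + 13) + 1/3| < (5/9)/z < ε.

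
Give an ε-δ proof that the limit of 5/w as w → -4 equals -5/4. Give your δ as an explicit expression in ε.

Let ε > 0. We seek δ > 0 such that 0 < |w + 4| < δ implies |5/w + 5/4| < ε.
|5/w + 5/4| = 5·|-4 − w|/(4·|w|) = 5|w + 4|/(4|w|).
Restrict δ ≤ 2. Then |w + 4| < 2 gives |w| > 2, so 4|w| > 8.
Then |5/w + 5/4| < 5|w + 4|/8, which is < ε when |w + 4| < (8/5)ε.
Take δ = min(2, (8/5)ε). Then 0 < |w + 4| < δ gives both |w + 4| < 2 and |w + 4| < (8/5)ε, so |5/w + 5/4| < ε.

δ = min(2, (8/5)ε)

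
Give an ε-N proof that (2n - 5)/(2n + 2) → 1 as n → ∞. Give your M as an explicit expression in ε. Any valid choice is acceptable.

Suppose ε > 0. For n ≥ 1, |(2n - 5)/(2n + 2) − 1| = |-14|/(2(2n + 2)) = 14/(2(2n + 2)).
Since 2n + 2 ≥ 2n for n ≥ 1, this is ≤ 14/(2·2n) = (7/2)/n.
So |(2n - 5)/(2n + 2) − 1| < ε whenever n > (7/2)/ε.
Take M = (7/2)/ε. If n > M then |(2n - 5)/(2n + 2) − 1| ≤ (7/2)/n < ε.

M = (7/2)/ε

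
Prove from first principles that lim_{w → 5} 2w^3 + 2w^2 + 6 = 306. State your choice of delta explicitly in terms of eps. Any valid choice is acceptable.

delta = min(1, eps/204)

Let eps > 0 be given. We want delta > 0 such that 0 < |w − 5| < delta implies |(2w^3 + 2w^2 + 6) − 306| < eps.
(2w^3 + 2w^2 + 6) − 306 = 2w^3 + 2w^2 - 300 = (w − 5)(2w^2 + 12w + 60).
So |(2w^3 + 2w^2 + 6) − 306| = |w − 5|·|2w^2 + 12w + 60|.
Require delta ≤ 1. Then |w − 5| < 1 gives |w| < 6, and by the triangle inequality |2w^2 + 12w + 60| ≤ 2·6^2 + 12·6 + 60 = 204.
Hence |(2w^3 + 2w^2 + 6) − 306| ≤ 204|w − 5| < eps provided |w − 5| < eps/204.
Choosing delta = min(1, eps/204) ensures both conditions, hence |(2w^3 + 2w^2 + 6) − 306| < eps.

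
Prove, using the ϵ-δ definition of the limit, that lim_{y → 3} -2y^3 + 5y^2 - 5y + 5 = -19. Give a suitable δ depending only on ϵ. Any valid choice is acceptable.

δ = min(1, ϵ/44)

Let ϵ > 0 be given. We want δ > 0 such that 0 < |y − 3| < δ implies |(-2y^3 + 5y^2 - 5y + 5) + 19| < ϵ.
(-2y^3 + 5y^2 - 5y + 5) + 19 = -2y^3 + 5y^2 - 5y + 24 = (y − 3)(-2y^2 - y - 8).
So |(-2y^3 + 5y^2 - 5y + 5) + 19| = |y − 3|·|-2y^2 - y - 8|.
Require δ ≤ 1. Then |y − 3| < 1 gives |y| < 4, and by the triangle inequality |-2y^2 - y - 8| ≤ 2·4^2 + 4 + 8 = 44.
Hence |(-2y^3 + 5y^2 - 5y + 5) + 19| ≤ 44|y − 3| < ϵ provided |y − 3| < ϵ/44.
Choosing δ = min(1, ϵ/44) ensures both conditions, hence |(-2y^3 + 5y^2 - 5y + 5) + 19| < ϵ.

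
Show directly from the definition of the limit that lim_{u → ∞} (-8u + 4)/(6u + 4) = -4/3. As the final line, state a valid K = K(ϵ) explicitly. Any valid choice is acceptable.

Suppose ϵ > 0. We seek K > 0 such that u > K implies |(-8u + 4)/(6u + 4) + 4/3| < ϵ.
(-8u + 4)/(6u + 4) + 4/3 = (6(-8u + 4) − (-8)(6u + 4)) / (6(6u + 4)) = 56/(6(6u + 4)).
For u > 0 we have 6u + 4 > 6u, so |(-8u + 4)/(6u + 4) + 4/3| = 56/(6(6u + 4)) < 56/(6·6u) = (14/9)/u.
Thus |(-8u + 4)/(6u + 4) + 4/3| < ϵ whenever u > (14/9)/ϵ.
Take K = (14/9)/ϵ. If u > K then |(-8u + 4)/(6u + 4) + 4/3| < (14/9)/u < ϵ.

K = (14/9)/ϵ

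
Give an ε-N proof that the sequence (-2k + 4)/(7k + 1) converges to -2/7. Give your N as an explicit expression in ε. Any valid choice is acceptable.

Fix ε > 0. For k ≥ 1, |(-2k + 4)/(7k + 1) + 2/7| = |30|/(7(7k + 1)) = 30/(7(7k + 1)).
Since 7k + 1 ≥ 7k for k ≥ 1, this is ≤ 30/(7·7k) = (30/49)/k.
So |(-2k + 4)/(7k + 1) + 2/7| < ε whenever k > (30/49)/ε.
Take N = (30/49)/ε. If k > N then |(-2k + 4)/(7k + 1) + 2/7| ≤ (30/49)/k < ε.

N = (30/49)/ε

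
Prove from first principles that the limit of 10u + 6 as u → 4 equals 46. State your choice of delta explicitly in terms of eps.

delta = eps/10

Let eps > 0 be given. We need delta > 0 so that 0 < |u − 4| < delta implies |(10u + 6) − 46| < eps.
Since (10u + 6) − 46 = 10(u − 4), we have |(10u + 6) − 46| = 10|u − 4|.
Thus it suffices that |u − 4| < eps/10.
Take delta = eps/10. If 0 < |u − 4| < delta then |(10u + 6) − 46| = 10|u − 4| < 10·(eps/10) = eps.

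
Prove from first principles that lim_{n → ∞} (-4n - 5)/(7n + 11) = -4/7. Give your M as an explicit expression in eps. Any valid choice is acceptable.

M = (9/49)/eps

Let eps > 0 be given. For n ≥ 1, |(-4n - 5)/(7n + 11) + 4/7| = |9|/(7(7n + 11)) = 9/(7(7n + 11)).
Since 7n + 11 ≥ 7n for n ≥ 1, this is ≤ 9/(7·7n) = (9/49)/n.
So |(-4n - 5)/(7n + 11) + 4/7| < eps whenever n > (9/49)/eps.
Take M = (9/49)/eps. If n > M then |(-4n - 5)/(7n + 11) + 4/7| ≤ (9/49)/n < eps.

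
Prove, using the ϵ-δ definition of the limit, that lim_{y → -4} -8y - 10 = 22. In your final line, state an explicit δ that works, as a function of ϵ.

δ = ϵ/8

Let ϵ > 0 be given. We need δ > 0 so that 0 < |y + 4| < δ implies |(-8y - 10) − 22| < ϵ.
|(-8y - 10) − 22| = |-8y - 32| = 8|y + 4|.
Thus it suffices that |y + 4| < ϵ/8.
Take δ = ϵ/8. If 0 < |y + 4| < δ then |(-8y - 10) − 22| = 8|y + 4| < 8·(ϵ/8) = ϵ.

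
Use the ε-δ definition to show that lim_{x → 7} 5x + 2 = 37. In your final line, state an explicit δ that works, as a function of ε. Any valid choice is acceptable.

δ = ε/5

Let ε > 0 be given. We need δ > 0 so that 0 < |x − 7| < δ implies |(5x + 2) − 37| < ε.
Since (5x + 2) − 37 = 5(x − 7), we have |(5x + 2) − 37| = 5|x − 7|.
Thus it suffices that |x − 7| < ε/5.
Choosing δ = ε/5 gives |(5x + 2) − 37| = 5|x − 7| < ε whenever |x − 7| < δ.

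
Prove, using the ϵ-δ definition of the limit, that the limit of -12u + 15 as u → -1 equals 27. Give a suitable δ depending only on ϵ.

Suppose ϵ > 0. We need δ > 0 so that 0 < |u + 1| < δ implies |(-12u + 15) − 27| < ϵ.
Since (-12u + 15) − 27 = -12(u + 1), we have |(-12u + 15) − 27| = 12|u + 1|.
Thus it suffices that |u + 1| < ϵ/12.
Take δ = ϵ/12. If 0 < |u + 1| < δ then |(-12u + 15) − 27| = 12|u + 1| < 12·(ϵ/12) = ϵ.

δ = ϵ/12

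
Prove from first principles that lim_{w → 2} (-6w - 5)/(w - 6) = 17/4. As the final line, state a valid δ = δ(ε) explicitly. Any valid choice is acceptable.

Let ε > 0. We want δ > 0 with 0 < |w − 2| < δ ⇒ |(-6w - 5)/(w - 6) − (17/4)| < ε.
Combining over a common denominator, (-6w - 5)/(w - 6) − (17/4) = [(-6w - 5)·(-4) − (-17)·(w - 6)] / [(-4)·(w - 6)] = 41(w − 2) / ((-4)(w - 6)).
So |(-6w - 5)/(w - 6) − (17/4)| = 41|w − 2| / (4·|w − 6|).
Require δ ≤ 2, so |w − 6| ≥ |-4| − |w − 2| > 4 − 2 = 2.
Hence |(-6w - 5)/(w - 6) − (17/4)| < 41|w − 2|/(4·2) = (41/8)|w − 2|, which is < ε once |w − 2| < (8/41)ε.
Take δ = min(2, (8/41)ε). Then 0 < |w − 2| < δ forces both bounds, so |(-6w - 5)/(w - 6) − (17/4)| < ε.

δ = min(2, (8/41)ε)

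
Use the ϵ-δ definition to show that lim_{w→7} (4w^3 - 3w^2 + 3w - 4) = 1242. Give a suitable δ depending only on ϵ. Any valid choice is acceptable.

δ = min(1, ϵ/634)

Suppose ϵ > 0. We want δ > 0 such that 0 < |w − 7| < δ implies |(4w^3 - 3w^2 + 3w - 4) − 1242| < ϵ.
(4w^3 - 3w^2 + 3w - 4) − 1242 = 4w^3 - 3w^2 + 3w - 1246 = (w − 7)(4w^2 + 25w + 178).
So |(4w^3 - 3w^2 + 3w - 4) − 1242| = |w − 7|·|4w^2 + 25w + 178|.
Require δ ≤ 1. Then |w − 7| < 1 gives |w| < 8, and by the triangle inequality |4w^2 + 25w + 178| ≤ 4·8^2 + 25·8 + 178 = 634.
Hence |(4w^3 - 3w^2 + 3w - 4) − 1242| ≤ 634|w − 7| < ϵ provided |w − 7| < ϵ/634.
Choosing δ = min(1, ϵ/634) ensures both conditions, hence |(4w^3 - 3w^2 + 3w - 4) − 1242| < ϵ.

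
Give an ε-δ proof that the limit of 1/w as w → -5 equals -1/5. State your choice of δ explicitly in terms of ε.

δ = min(5/2, (25/2)ε)

Let ε > 0. We seek δ > 0 such that 0 < |w + 5| < δ implies |1/w + 1/5| < ε.
|1/w + 1/5| = |-5 − w|/(5·|w|) = |w + 5|/(5|w|).
Require δ ≤ 5/2 so that |w| > 5 − 5/2 = 5/2, hence 5|w| > 25/2.
Then |1/w + 1/5| < |w + 5|/(25/2), which is < ε when |w + 5| < (25/2)ε.
Take δ = min(5/2, (25/2)ε). Then 0 < |w + 5| < δ gives both |w + 5| < 5/2 and |w + 5| < (25/2)ε, so |1/w + 1/5| < ε.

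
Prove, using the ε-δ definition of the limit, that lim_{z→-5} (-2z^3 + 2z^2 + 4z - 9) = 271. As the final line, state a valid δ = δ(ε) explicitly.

δ = min(1, ε/200)

Suppose ε > 0. We want δ > 0 such that 0 < |z + 5| < δ implies |(-2z^3 + 2z^2 + 4z - 9) − 271| < ε.
(-2z^3 + 2z^2 + 4z - 9) − 271 = -2z^3 + 2z^2 + 4z - 280 = (z + 5)(-2z^2 + 12z - 56).
So |(-2z^3 + 2z^2 + 4z - 9) − 271| = |z + 5|·|-2z^2 + 12z - 56|.
Require δ ≤ 1. Then |z + 5| < 1 gives |z| < 6, and by the triangle inequality |-2z^2 + 12z - 56| ≤ 2·6^2 + 12·6 + 56 = 200.
Hence |(-2z^3 + 2z^2 + 4z - 9) − 271| ≤ 200|z + 5| < ε provided |z + 5| < ε/200.
Take δ = min(1, ε/200). Then 0 < |z + 5| < δ gives both |z + 5| < 1 and |z + 5| < ε/200, so |(-2z^3 + 2z^2 + 4z - 9) − 271| < ε.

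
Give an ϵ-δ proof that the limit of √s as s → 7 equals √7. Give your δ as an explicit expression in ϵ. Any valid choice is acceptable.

δ = min(7, √7·ϵ)

Let ϵ > 0. We want δ > 0 such that 0 < |s − 7| < δ implies |√s − √7| < ϵ.
Multiplying by the conjugate, |√s − √7| = |s − 7|/(√s + √7).
Restrict δ ≤ 7 so that |s − 7| < 7 forces s > 0, and then √s + √7 > √7.
Hence |√s − √7| < |s − 7|/√7, which is < ϵ once |s − 7| < √7·ϵ.
Take δ = min(7, √7·ϵ). If 0 < |s − 7| < δ then s > 0 and |√s − √7| < |s − 7|/√7 < ϵ.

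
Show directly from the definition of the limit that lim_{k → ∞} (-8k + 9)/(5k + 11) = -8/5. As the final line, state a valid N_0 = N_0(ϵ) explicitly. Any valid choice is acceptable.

Let ϵ > 0. For k ≥ 1, |(-8k + 9)/(5k + 11) + 8/5| = |133|/(5(5k + 11)) = 133/(5(5k + 11)).
Since 5k + 11 ≥ 5k for k ≥ 1, this is ≤ 133/(5·5k) = (133/25)/k.
So |(-8k + 9)/(5k + 11) + 8/5| < ϵ whenever k > (133/25)/ϵ.
Take N_0 = (133/25)/ϵ. If k > N_0 then |(-8k + 9)/(5k + 11) + 8/5| ≤ (133/25)/k < ϵ.

N_0 = (133/25)/ϵ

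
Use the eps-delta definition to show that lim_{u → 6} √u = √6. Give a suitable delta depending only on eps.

delta = min(6, √6·eps)

Fix eps > 0. We want delta > 0 such that 0 < |u − 6| < delta implies |√u − √6| < eps.
Rationalise: √u − √6 = (u − 6)/(√u + √6), so |√u − √6| = |u − 6|/(√u + √6).
Restrict delta ≤ 6 so that |u − 6| < 6 forces u > 0, and then √u + √6 > √6.
Hence |√u − √6| < |u − 6|/√6, which is < eps once |u − 6| < √6·eps.
Take delta = min(6, √6·eps). If 0 < |u − 6| < delta then u > 0 and |√u − √6| < |u − 6|/√6 < eps.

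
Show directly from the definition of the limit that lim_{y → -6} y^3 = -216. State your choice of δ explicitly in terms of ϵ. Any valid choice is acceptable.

Suppose ϵ > 0. We seek δ > 0 with 0 < |y + 6| < δ ⇒ |y^3 + 216| < ϵ.
Factor: y^3 + 216 = (y + 6)(y^2 - 6y + 36), so |y^3 + 216| = |y + 6|·|y^2 - 6y + 36|.
Impose δ ≤ 1 so that |y| < 7; then |y^2 - 6y + 36| ≤ 127.
Hence |y^3 + 216| ≤ 127|y + 6|, which is < ϵ once |y + 6| < ϵ/127.
Take δ = min(1, ϵ/127). If 0 < |y + 6| < δ then both bounds hold and |y^3 + 216| ≤ 127|y + 6| < 127·(ϵ/127) = ϵ.

δ = min(1, ϵ/127)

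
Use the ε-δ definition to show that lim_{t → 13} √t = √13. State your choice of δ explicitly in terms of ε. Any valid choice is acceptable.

Let ε > 0 be given. We want δ > 0 such that 0 < |t − 13| < δ implies |√t − √13| < ε.
Rationalise: √t − √13 = (t − 13)/(√t + √13), so |√t − √13| = |t − 13|/(√t + √13).
Restrict δ ≤ 13 so that |t − 13| < 13 forces t > 0, and then √t + √13 > √13.
Hence |√t − √13| < |t − 13|/√13, which is < ε once |t − 13| < √13·ε.
Take δ = min(13, √13·ε). If 0 < |t − 13| < δ then t > 0 and |√t − √13| < |t − 13|/√13 < ε.

δ = min(13, √13·ε)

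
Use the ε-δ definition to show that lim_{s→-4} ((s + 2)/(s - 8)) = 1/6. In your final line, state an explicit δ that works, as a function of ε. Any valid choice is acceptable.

Fix ε > 0. We want δ > 0 with 0 < |s + 4| < δ ⇒ |(s + 2)/(s - 8) − (1/6)| < ε.
Combining over a common denominator, (s + 2)/(s - 8) − (1/6) = [(s + 2)·(-12) − (-2)·(s - 8)] / [(-12)·(s - 8)] = -10(s + 4) / ((-12)(s - 8)).
So |(s + 2)/(s - 8) − (1/6)| = 10|s + 4| / (12·|s − 8|).
Require δ ≤ 6, so |s − 8| ≥ |-12| − |s + 4| > 12 − 6 = 6.
Hence |(s + 2)/(s - 8) − (1/6)| < 10|s + 4|/(12·6) = (5/36)|s + 4|, which is < ε once |s + 4| < (36/5)ε.
Take δ = min(6, (36/5)ε). Then 0 < |s + 4| < δ forces both bounds, so |(s + 2)/(s - 8) − (1/6)| < ε.

δ = min(6, (36/5)ε)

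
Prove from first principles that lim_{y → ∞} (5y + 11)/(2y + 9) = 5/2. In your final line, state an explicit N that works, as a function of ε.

Let ε > 0. We seek N > 0 such that y > N implies |(5y + 11)/(2y + 9) − (5/2)| < ε.
(5y + 11)/(2y + 9) − (5/2) = (2(5y + 11) − 5(2y + 9)) / (2(2y + 9)) = -23/(2(2y + 9)).
For y > 0 we have 2y + 9 > 2y, so |(5y + 11)/(2y + 9) − (5/2)| = 23/(2(2y + 9)) < 23/(2·2y) = (23/4)/y.
Thus |(5y + 11)/(2y + 9) − (5/2)| < ε whenever y > (23/4)/ε.
Take N = (23/4)/ε. If y > N then |(5y + 11)/(2y + 9) − (5/2)| < (23/4)/y < ε.

N = (23/4)/ε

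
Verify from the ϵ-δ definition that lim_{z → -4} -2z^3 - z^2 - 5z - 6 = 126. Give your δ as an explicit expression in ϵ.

δ = min(1, ϵ/118)

Suppose ϵ > 0. We want δ > 0 such that 0 < |z + 4| < δ implies |(-2z^3 - z^2 - 5z - 6) − 126| < ϵ.
(-2z^3 - z^2 - 5z - 6) − 126 = -2z^3 - z^2 - 5z - 132 = (z + 4)(-2z^2 + 7z - 33).
So |(-2z^3 - z^2 - 5z - 6) − 126| = |z + 4|·|-2z^2 + 7z - 33|.
Assume first that |z + 4| < 1, so |z| < 5. Then |-2z^2 + 7z - 33| ≤ 2·5^2 + 7·5 + 33 = 118.
Hence |(-2z^3 - z^2 - 5z - 6) − 126| ≤ 118|z + 4| < ϵ provided |z + 4| < ϵ/118.
Take δ = min(1, ϵ/118). Then 0 < |z + 4| < δ gives both |z + 4| < 1 and |z + 4| < ϵ/118, so |(-2z^3 - z^2 - 5z - 6) − 126| < ϵ.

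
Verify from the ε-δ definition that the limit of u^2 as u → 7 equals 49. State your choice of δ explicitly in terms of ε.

Let ε > 0. We seek δ > 0 with 0 < |u − 7| < δ ⇒ |u^2 − 49| < ε.
Factor: u^2 − 49 = (u − 7)(u + 7), so |u^2 − 49| = |u − 7|·|u + 7|.
Restrict δ ≤ 1. Then |u − 7| < 1 gives |u| < 8, so by the triangle inequality |u + 7| ≤ 8 + 7 = 15.
Hence |u^2 − 49| ≤ 15|u − 7|, which is < ε once |u − 7| < ε/15.
Take δ = min(1, ε/15). If 0 < |u − 7| < δ then both bounds hold and |u^2 − 49| ≤ 15|u − 7| < 15·(ε/15) = ε.

δ = min(1, ε/15)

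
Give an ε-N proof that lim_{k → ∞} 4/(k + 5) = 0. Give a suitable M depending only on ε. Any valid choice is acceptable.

M = 4/ε

Let ε > 0 be given. For k ≥ 1, |4/(k + 5) − 0| = 4/(k + 5) ≤ 4/k.
We need 4/k < ε, i.e. k > 4/ε.
Take M = 4/ε. If k > M then |4/(k + 5)| ≤ 4/k < ε.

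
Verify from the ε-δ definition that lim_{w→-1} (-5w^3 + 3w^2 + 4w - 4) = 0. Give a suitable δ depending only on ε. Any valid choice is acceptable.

Fix ε > 0. We want δ > 0 such that 0 < |w + 1| < δ implies |(-5w^3 + 3w^2 + 4w - 4)| < ε.
(-5w^3 + 3w^2 + 4w - 4) = -5w^3 + 3w^2 + 4w - 4 = (w + 1)(-5w^2 + 8w - 4).
So |(-5w^3 + 3w^2 + 4w - 4)| = |w + 1|·|-5w^2 + 8w - 4|.
Assume first that |w + 1| < 1, so |w| < 2. Then |-5w^2 + 8w - 4| ≤ 5·2^2 + 8·2 + 4 = 40.
Hence |(-5w^3 + 3w^2 + 4w - 4)| ≤ 40|w + 1| < ε provided |w + 1| < ε/40.
Take δ = min(1, ε/40). Then 0 < |w + 1| < δ gives both |w + 1| < 1 and |w + 1| < ε/40, so |(-5w^3 + 3w^2 + 4w - 4)| < ε.

δ = min(1, ε/40)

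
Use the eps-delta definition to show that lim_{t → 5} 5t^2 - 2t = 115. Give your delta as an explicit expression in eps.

delta = min(2, eps/58)

Suppose eps > 0. We want delta > 0 such that 0 < |t − 5| < delta implies |(5t^2 - 2t) − 115| < eps.
(5t^2 - 2t) − 115 = 5t^2 - 2t - 115 = (t − 5)(5t + 23).
So |(5t^2 - 2t) − 115| = |t − 5|·|5t + 23|.
Require delta ≤ 2. Then |t − 5| < 2 gives |t| < 7, and by the triangle inequality |5t + 23| ≤ 5·7 + 23 = 58.
Hence |(5t^2 - 2t) − 115| ≤ 58|t − 5| < eps provided |t − 5| < eps/58.
Take delta = min(2, eps/58). Then 0 < |t − 5| < delta gives both |t − 5| < 2 and |t − 5| < eps/58, so |(5t^2 - 2t) − 115| < eps.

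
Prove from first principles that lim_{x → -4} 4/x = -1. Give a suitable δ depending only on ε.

Let ε > 0. We seek δ > 0 such that 0 < |x + 4| < δ implies |4/x + 1| < ε.
|4/x + 1| = 4·|-4 − x|/(4·|x|) = 4|x + 4|/(4|x|).
Restrict δ ≤ 2. Then |x + 4| < 2 gives |x| > 2, so 4|x| > 8.
Then |4/x + 1| < 4|x + 4|/8, which is < ε when |x + 4| < 2ε.
Take δ = min(2, 2ε). Then 0 < |x + 4| < δ gives both |x + 4| < 2 and |x + 4| < 2ε, so |4/x + 1| < ε.

δ = min(2, 2ε)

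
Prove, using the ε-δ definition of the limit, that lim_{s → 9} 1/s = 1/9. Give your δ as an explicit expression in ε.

Let ε > 0. We seek δ > 0 such that 0 < |s − 9| < δ implies |1/s − (1/9)| < ε.
|1/s − (1/9)| = |9 − s|/(9·|s|) = |s − 9|/(9|s|).
Require δ ≤ 9/2 so that |s| > 9 − 9/2 = 9/2, hence 9|s| > 81/2.
Then |1/s − (1/9)| < |s − 9|/(81/2), which is < ε when |s − 9| < (81/2)ε.
Take δ = min(9/2, (81/2)ε). Then 0 < |s − 9| < δ gives both |s − 9| < 9/2 and |s − 9| < (81/2)ε, so |1/s − (1/9)| < ε.

δ = min(9/2, (81/2)ε)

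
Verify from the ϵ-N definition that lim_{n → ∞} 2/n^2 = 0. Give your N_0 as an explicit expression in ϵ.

N_0 = (2/ϵ)^{1/2}

Let ϵ > 0. For n ≥ 1, |2/n^2 − 0| = 2/n^2.
2/n^2 < ϵ ⇔ n^2 > 2/ϵ ⇔ n > (2/ϵ)^{1/2}.
Take N_0 = (2/ϵ)^{1/2}. Then n > N_0 implies 2/n^2 < ϵ.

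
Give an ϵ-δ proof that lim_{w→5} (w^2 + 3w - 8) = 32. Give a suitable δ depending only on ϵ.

Let ϵ > 0 be given. We want δ > 0 such that 0 < |w − 5| < δ implies |(w^2 + 3w - 8) − 32| < ϵ.
(w^2 + 3w - 8) − 32 = w^2 + 3w - 40 = (w − 5)(w + 8).
So |(w^2 + 3w - 8) − 32| = |w − 5|·|w + 8|.
Require δ ≤ 1. Then |w − 5| < 1 gives |w| < 6, and by the triangle inequality |w + 8| ≤ 6 + 8 = 14.
Hence |(w^2 + 3w - 8) − 32| ≤ 14|w − 5| < ϵ provided |w − 5| < ϵ/14.
Take δ = min(1, ϵ/14). Then 0 < |w − 5| < δ gives both |w − 5| < 1 and |w − 5| < ϵ/14, so |(w^2 + 3w - 8) − 32| < ϵ.

δ = min(1, ϵ/14)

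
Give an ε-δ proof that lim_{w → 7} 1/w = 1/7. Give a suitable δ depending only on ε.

Let ε > 0. We seek δ > 0 such that 0 < |w − 7| < δ implies |1/w − (1/7)| < ε.
|1/w − (1/7)| = |7 − w|/(7·|w|) = |w − 7|/(7|w|).
Restrict δ ≤ 7/2. Then |w − 7| < 7/2 gives |w| > 7/2, so 7|w| > 49/2.
Then |1/w − (1/7)| < |w − 7|/(49/2), which is < ε when |w − 7| < (49/2)ε.
Take δ = min(7/2, (49/2)ε). Then 0 < |w − 7| < δ gives both |w − 7| < 7/2 and |w − 7| < (49/2)ε, so |1/w − (1/7)| < ε.

δ = min(7/2, (49/2)ε)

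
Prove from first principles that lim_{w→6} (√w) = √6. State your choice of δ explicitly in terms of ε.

Fix ε > 0. We want δ > 0 such that 0 < |w − 6| < δ implies |√w − √6| < ε.
Multiplying by the conjugate, |√w − √6| = |w − 6|/(√w + √6).
Restrict δ ≤ 6 so that |w − 6| < 6 forces w > 0, and then √w + √6 > √6.
Hence |√w − √6| < |w − 6|/√6, which is < ε once |w − 6| < √6·ε.
Take δ = min(6, √6·ε). If 0 < |w − 6| < δ then w > 0 and |√w − √6| < |w − 6|/√6 < ε.

δ = min(6, √6·ε)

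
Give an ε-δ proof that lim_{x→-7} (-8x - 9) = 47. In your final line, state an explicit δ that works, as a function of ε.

Let ε > 0. We need δ > 0 so that 0 < |x + 7| < δ implies |(-8x - 9) − 47| < ε.
|(-8x - 9) − 47| = |-8x - 56| = 8|x + 7|.
So 8|x + 7| < ε exactly when |x + 7| < ε/8.
Take δ = ε/8. If 0 < |x + 7| < δ then |(-8x - 9) − 47| = 8|x + 7| < 8·(ε/8) = ε.

δ = ε/8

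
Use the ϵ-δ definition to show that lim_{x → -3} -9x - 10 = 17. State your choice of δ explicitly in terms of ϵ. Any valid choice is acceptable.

δ = ϵ/9

Fix ϵ > 0. We need δ > 0 so that 0 < |x + 3| < δ implies |(-9x - 10) − 17| < ϵ.
|(-9x - 10) − 17| = |-9x - 27| = 9|x + 3|.
Thus it suffices that |x + 3| < ϵ/9.
Choosing δ = ϵ/9 gives |(-9x - 10) − 17| = 9|x + 3| < ϵ whenever |x + 3| < δ.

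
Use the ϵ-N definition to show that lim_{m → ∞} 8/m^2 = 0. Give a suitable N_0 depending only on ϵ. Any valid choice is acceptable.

N_0 = (8/ϵ)^{1/2}

Let ϵ > 0. For m ≥ 1, |8/m^2 − 0| = 8/m^2.
8/m^2 < ϵ ⇔ m^2 > 8/ϵ ⇔ m > (8/ϵ)^{1/2}.
Take N_0 = (8/ϵ)^{1/2}. Then m > N_0 implies 8/m^2 < ϵ.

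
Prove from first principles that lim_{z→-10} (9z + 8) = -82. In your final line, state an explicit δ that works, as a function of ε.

δ = ε/9

Let ε > 0. We need δ > 0 so that 0 < |z + 10| < δ implies |(9z + 8) + 82| < ε.
Since (9z + 8) + 82 = 9(z + 10), we have |(9z + 8) + 82| = 9|z + 10|.
Thus it suffices that |z + 10| < ε/9.
Take δ = ε/9. If 0 < |z + 10| < δ then |(9z + 8) + 82| = 9|z + 10| < 9·(ε/9) = ε.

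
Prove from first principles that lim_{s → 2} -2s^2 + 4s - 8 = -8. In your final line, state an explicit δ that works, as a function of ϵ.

δ = min(1, ϵ/6)

Let ϵ > 0. We want δ > 0 such that 0 < |s − 2| < δ implies |(-2s^2 + 4s - 8) + 8| < ϵ.
(-2s^2 + 4s - 8) + 8 = -2s^2 + 4s = (s − 2)(-2s).
So |(-2s^2 + 4s - 8) + 8| = |s − 2|·|-2s|.
Assume first that |s − 2| < 1, so |s| < 3. Then |-2s| ≤ 2·3 = 6.
Hence |(-2s^2 + 4s - 8) + 8| ≤ 6|s − 2| < ϵ provided |s − 2| < ϵ/6.
Take δ = min(1, ϵ/6). Then 0 < |s − 2| < δ gives both |s − 2| < 1 and |s − 2| < ϵ/6, so |(-2s^2 + 4s - 8) + 8| < ϵ.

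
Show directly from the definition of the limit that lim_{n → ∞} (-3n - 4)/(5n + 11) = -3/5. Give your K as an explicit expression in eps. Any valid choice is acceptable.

K = (13/25)/eps

Let eps > 0. For n ≥ 1, |(-3n - 4)/(5n + 11) + 3/5| = |13|/(5(5n + 11)) = 13/(5(5n + 11)).
Since 5n + 11 ≥ 5n for n ≥ 1, this is ≤ 13/(5·5n) = (13/25)/n.
So |(-3n - 4)/(5n + 11) + 3/5| < eps whenever n > (13/25)/eps.
Take K = (13/25)/eps. If n > K then |(-3n - 4)/(5n + 11) + 3/5| ≤ (13/25)/n < eps.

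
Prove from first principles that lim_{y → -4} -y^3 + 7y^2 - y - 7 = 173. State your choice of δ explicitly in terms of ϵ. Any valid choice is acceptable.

Let ϵ > 0 be given. We want δ > 0 such that 0 < |y + 4| < δ implies |(-y^3 + 7y^2 - y - 7) − 173| < ϵ.
(-y^3 + 7y^2 - y - 7) − 173 = -y^3 + 7y^2 - y - 180 = (y + 4)(-y^2 + 11y - 45).
So |(-y^3 + 7y^2 - y - 7) − 173| = |y + 4|·|-y^2 + 11y - 45|.
Require δ ≤ 2. Then |y + 4| < 2 gives |y| < 6, and by the triangle inequality |-y^2 + 11y - 45| ≤ 6^2 + 11·6 + 45 = 147.
Hence |(-y^3 + 7y^2 - y - 7) − 173| ≤ 147|y + 4| < ϵ provided |y + 4| < ϵ/147.
Take δ = min(2, ϵ/147). Then 0 < |y + 4| < δ gives both |y + 4| < 2 and |y + 4| < ϵ/147, so |(-y^3 + 7y^2 - y - 7) − 173| < ϵ.

δ = min(2, ϵ/147)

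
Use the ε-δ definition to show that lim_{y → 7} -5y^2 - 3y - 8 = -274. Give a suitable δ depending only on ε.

δ = min(2, ε/83)

Let ε > 0 be given. We want δ > 0 such that 0 < |y − 7| < δ implies |(-5y^2 - 3y - 8) + 274| < ε.
(-5y^2 - 3y - 8) + 274 = -5y^2 - 3y + 266 = (y − 7)(-5y - 38).
So |(-5y^2 - 3y - 8) + 274| = |y − 7|·|-5y - 38|.
Require δ ≤ 2. Then |y − 7| < 2 gives |y| < 9, and by the triangle inequality |-5y - 38| ≤ 5·9 + 38 = 83.
Hence |(-5y^2 - 3y - 8) + 274| ≤ 83|y − 7| < ε provided |y − 7| < ε/83.
Take δ = min(2, ε/83). Then 0 < |y − 7| < δ gives both |y − 7| < 2 and |y − 7| < ε/83, so |(-5y^2 - 3y - 8) + 274| < ε.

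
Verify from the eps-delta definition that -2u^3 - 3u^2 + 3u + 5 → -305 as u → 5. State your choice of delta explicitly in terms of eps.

delta = min(1, eps/212)

Fix eps > 0. We want delta > 0 such that 0 < |u − 5| < delta implies |(-2u^3 - 3u^2 + 3u + 5) + 305| < eps.
(-2u^3 - 3u^2 + 3u + 5) + 305 = -2u^3 - 3u^2 + 3u + 310 = (u − 5)(-2u^2 - 13u - 62).
So |(-2u^3 - 3u^2 + 3u + 5) + 305| = |u − 5|·|-2u^2 - 13u - 62|.
Require delta ≤ 1. Then |u − 5| < 1 gives |u| < 6, and by the triangle inequality |-2u^2 - 13u - 62| ≤ 2·6^2 + 13·6 + 62 = 212.
Hence |(-2u^3 - 3u^2 + 3u + 5) + 305| ≤ 212|u − 5| < eps provided |u − 5| < eps/212.
Take delta = min(1, eps/212). Then 0 < |u − 5| < delta gives both |u − 5| < 1 and |u − 5| < eps/212, so |(-2u^3 - 3u^2 + 3u + 5) + 305| < eps.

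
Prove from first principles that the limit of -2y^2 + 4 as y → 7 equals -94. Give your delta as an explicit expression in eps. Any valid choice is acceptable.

Let eps > 0. We want delta > 0 such that 0 < |y − 7| < delta implies |(-2y^2 + 4) + 94| < eps.
(-2y^2 + 4) + 94 = -2y^2 + 98 = (y − 7)(-2y - 14).
So |(-2y^2 + 4) + 94| = |y − 7|·|-2y - 14|.
Assume first that |y − 7| < 2, so |y| < 9. Then |-2y - 14| ≤ 2·9 + 14 = 32.
Hence |(-2y^2 + 4) + 94| ≤ 32|y − 7| < eps provided |y − 7| < eps/32.
Choosing delta = min(2, eps/32) ensures both conditions, hence |(-2y^2 + 4) + 94| < eps.

delta = min(2, eps/32)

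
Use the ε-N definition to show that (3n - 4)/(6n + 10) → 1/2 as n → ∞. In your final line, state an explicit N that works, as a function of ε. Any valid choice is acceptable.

Fix ε > 0. For n ≥ 1, |(3n - 4)/(6n + 10) − (1/2)| = |-54|/(6(6n + 10)) = 54/(6(6n + 10)).
Since 6n + 10 ≥ 6n for n ≥ 1, this is ≤ 54/(6·6n) = (3/2)/n.
So |(3n - 4)/(6n + 10) − (1/2)| < ε whenever n > (3/2)/ε.
Take N = (3/2)/ε. If n > N then |(3n - 4)/(6n + 10) − (1/2)| ≤ (3/2)/n < ε.

N = (3/2)/ε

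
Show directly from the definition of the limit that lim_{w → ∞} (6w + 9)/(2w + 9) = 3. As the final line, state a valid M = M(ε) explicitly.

M = 9/ε

Let ε > 0. We seek M > 0 such that w > M implies |(6w + 9)/(2w + 9) − 3| < ε.
(6w + 9)/(2w + 9) − 3 = (2(6w + 9) − 6(2w + 9)) / (2(2w + 9)) = -36/(2(2w + 9)).
For w > 0 we have 2w + 9 > 2w, so |(6w + 9)/(2w + 9) − 3| = 36/(2(2w + 9)) < 36/(2·2w) = 9/w.
Thus |(6w + 9)/(2w + 9) − 3| < ε whenever w > 9/ε.
Take M = 9/ε. If w > M then |(6w + 9)/(2w + 9) − 3| < 9/w < ε.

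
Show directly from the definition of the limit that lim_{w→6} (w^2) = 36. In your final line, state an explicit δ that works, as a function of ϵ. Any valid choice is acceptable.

δ = min(1, ϵ/13)

Suppose ϵ > 0. We seek δ > 0 with 0 < |w − 6| < δ ⇒ |w^2 − 36| < ϵ.
Factor: w^2 − 36 = (w − 6)(w + 6), so |w^2 − 36| = |w − 6|·|w + 6|.
Impose δ ≤ 1 so that |w| < 7; then |w + 6| ≤ 13.
Hence |w^2 − 36| ≤ 13|w − 6|, which is < ϵ once |w − 6| < ϵ/13.
Take δ = min(1, ϵ/13). If 0 < |w − 6| < δ then both bounds hold and |w^2 − 36| ≤ 13|w − 6| < 13·(ϵ/13) = ϵ.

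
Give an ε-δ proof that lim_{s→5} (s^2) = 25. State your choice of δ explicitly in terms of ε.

Fix ε > 0. We seek δ > 0 with 0 < |s − 5| < δ ⇒ |s^2 − 25| < ε.
Factor: s^2 − 25 = (s − 5)(s + 5), so |s^2 − 25| = |s − 5|·|s + 5|.
Restrict δ ≤ 1. Then |s − 5| < 1 gives |s| < 6, so by the triangle inequality |s + 5| ≤ 6 + 5 = 11.
Hence |s^2 − 25| ≤ 11|s − 5|, which is < ε once |s − 5| < ε/11.
Take δ = min(1, ε/11). If 0 < |s − 5| < δ then both bounds hold and |s^2 − 25| ≤ 11|s − 5| < 11·(ε/11) = ε.

δ = min(1, ε/11)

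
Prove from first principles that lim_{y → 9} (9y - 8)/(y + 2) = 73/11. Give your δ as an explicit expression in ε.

δ = min(11/2, (121/52)ε)

Fix ε > 0. We want δ > 0 with 0 < |y − 9| < δ ⇒ |(9y - 8)/(y + 2) − (73/11)| < ε.
Combining over a common denominator, (9y - 8)/(y + 2) − (73/11) = [(9y - 8)·11 − 73·(y + 2)] / [11·(y + 2)] = 26(y − 9) / (11(y + 2)).
So |(9y - 8)/(y + 2) − (73/11)| = 26|y − 9| / (11·|y + 2|).
Restrict δ ≤ 11/2. Then |y − 9| < 11/2 gives |y + 2| = |(y − 9) + 11| ≥ 11 − 11/2 = 11/2.
Hence |(9y - 8)/(y + 2) − (73/11)| < 26|y − 9|/(11·(11/2)) = (52/121)|y − 9|, which is < ε once |y − 9| < (121/52)ε.
Take δ = min(11/2, (121/52)ε). Then 0 < |y − 9| < δ forces both bounds, so |(9y - 8)/(y + 2) − (73/11)| < ε.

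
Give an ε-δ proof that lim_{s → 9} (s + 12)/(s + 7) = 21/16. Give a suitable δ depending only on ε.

δ = min(8, (128/5)ε)

Let ε > 0 be given. We want δ > 0 with 0 < |s − 9| < δ ⇒ |(s + 12)/(s + 7) − (21/16)| < ε.
Combining over a common denominator, (s + 12)/(s + 7) − (21/16) = [(s + 12)·16 − 21·(s + 7)] / [16·(s + 7)] = -5(s − 9) / (16(s + 7)).
So |(s + 12)/(s + 7) − (21/16)| = 5|s − 9| / (16·|s + 7|).
Require δ ≤ 8, so |s + 7| ≥ |16| − |s − 9| > 16 − 8 = 8.
Hence |(s + 12)/(s + 7) − (21/16)| < 5|s − 9|/(16·8) = (5/128)|s − 9|, which is < ε once |s − 9| < (128/5)ε.
Take δ = min(8, (128/5)ε). Then 0 < |s − 9| < δ forces both bounds, so |(s + 12)/(s + 7) − (21/16)| < ε.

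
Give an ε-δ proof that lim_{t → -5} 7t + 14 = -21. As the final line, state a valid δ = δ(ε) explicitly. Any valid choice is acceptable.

δ = ε/7

Suppose ε > 0. We need δ > 0 so that 0 < |t + 5| < δ implies |(7t + 14) + 21| < ε.
Since (7t + 14) + 21 = 7(t + 5), we have |(7t + 14) + 21| = 7|t + 5|.
Thus it suffices that |t + 5| < ε/7.
Choosing δ = ε/7 gives |(7t + 14) + 21| = 7|t + 5| < ε whenever |t + 5| < δ.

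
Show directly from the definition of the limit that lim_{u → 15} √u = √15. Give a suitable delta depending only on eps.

Let eps > 0. We want delta > 0 such that 0 < |u − 15| < delta implies |√u − √15| < eps.
Multiplying by the conjugate, |√u − √15| = |u − 15|/(√u + √15).
Restrict delta ≤ 15 so that |u − 15| < 15 forces u > 0, and then √u + √15 > √15.
Hence |√u − √15| < |u − 15|/√15, which is < eps once |u − 15| < √15·eps.
Take delta = min(15, √15·eps). If 0 < |u − 15| < delta then u > 0 and |√u − √15| < |u − 15|/√15 < eps.

delta = min(15, √15·eps)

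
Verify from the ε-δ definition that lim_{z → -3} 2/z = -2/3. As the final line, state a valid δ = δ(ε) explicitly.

δ = min(3/2, (9/4)ε)

Let ε > 0. We seek δ > 0 such that 0 < |z + 3| < δ implies |2/z + 2/3| < ε.
|2/z + 2/3| = 2·|-3 − z|/(3·|z|) = 2|z + 3|/(3|z|).
Restrict δ ≤ 3/2. Then |z + 3| < 3/2 gives |z| > 3/2, so 3|z| > 9/2.
Then |2/z + 2/3| < 2|z + 3|/(9/2), which is < ε when |z + 3| < (9/4)ε.
Take δ = min(3/2, (9/4)ε). Then 0 < |z + 3| < δ gives both |z + 3| < 3/2 and |z + 3| < (9/4)ε, so |2/z + 2/3| < ε.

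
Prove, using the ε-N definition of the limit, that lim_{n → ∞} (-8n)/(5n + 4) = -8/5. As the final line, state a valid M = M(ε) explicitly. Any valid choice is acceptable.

Fix ε > 0. For n ≥ 1, |(-8n)/(5n + 4) + 8/5| = |32|/(5(5n + 4)) = 32/(5(5n + 4)).
Since 5n + 4 ≥ 5n for n ≥ 1, this is ≤ 32/(5·5n) = (32/25)/n.
So |(-8n)/(5n + 4) + 8/5| < ε whenever n > (32/25)/ε.
Take M = (32/25)/ε. If n > M then |(-8n)/(5n + 4) + 8/5| ≤ (32/25)/n < ε.

M = (32/25)/ε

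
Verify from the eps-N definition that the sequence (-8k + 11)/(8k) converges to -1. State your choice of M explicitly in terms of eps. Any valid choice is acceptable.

M = (11/8)/eps

Let eps > 0 be given. For k ≥ 1, |(-8k + 11)/(8k) + 1| = |88|/(8(8k)) = 88/(8(8k)).
Since 8k ≥ 8k for k ≥ 1, this is ≤ 88/(8·8k) = (11/8)/k.
So |(-8k + 11)/(8k) + 1| < eps whenever k > (11/8)/eps.
Take M = (11/8)/eps. If k > M then |(-8k + 11)/(8k) + 1| ≤ (11/8)/k < eps.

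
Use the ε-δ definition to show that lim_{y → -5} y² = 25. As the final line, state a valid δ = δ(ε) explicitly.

Fix ε > 0. We seek δ > 0 with 0 < |y + 5| < δ ⇒ |y² − 25| < ε.
Factor: y² − 25 = (y + 5)(y - 5), so |y² − 25| = |y + 5|·|y - 5|.
Restrict δ ≤ 1. Then |y + 5| < 1 gives |y| < 6, so by the triangle inequality |y - 5| ≤ 6 + 5 = 11.
Hence |y² − 25| ≤ 11|y + 5|, which is < ε once |y + 5| < ε/11.
Take δ = min(1, ε/11). If 0 < |y + 5| < δ then both bounds hold and |y² − 25| ≤ 11|y + 5| < 11·(ε/11) = ε.

δ = min(1, ε/11)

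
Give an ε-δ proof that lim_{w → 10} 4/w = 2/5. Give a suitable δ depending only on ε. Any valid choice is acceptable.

Let ε > 0. We seek δ > 0 such that 0 < |w − 10| < δ implies |4/w − (2/5)| < ε.
|4/w − (2/5)| = 4·|10 − w|/(10·|w|) = 4|w − 10|/(10|w|).
Restrict δ ≤ 5. Then |w − 10| < 5 gives |w| > 5, so 10|w| > 50.
Then |4/w − (2/5)| < 4|w − 10|/50, which is < ε when |w − 10| < (25/2)ε.
Take δ = min(5, (25/2)ε). Then 0 < |w − 10| < δ gives both |w − 10| < 5 and |w − 10| < (25/2)ε, so |4/w − (2/5)| < ε.

δ = min(5, (25/2)ε)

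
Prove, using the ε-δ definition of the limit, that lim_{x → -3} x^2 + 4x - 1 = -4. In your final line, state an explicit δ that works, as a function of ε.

δ = min(1, ε/5)

Suppose ε > 0. We want δ > 0 such that 0 < |x + 3| < δ implies |(x^2 + 4x - 1) + 4| < ε.
(x^2 + 4x - 1) + 4 = x^2 + 4x + 3 = (x + 3)(x + 1).
So |(x^2 + 4x - 1) + 4| = |x + 3|·|x + 1|.
Require δ ≤ 1. Then |x + 3| < 1 gives |x| < 4, and by the triangle inequality |x + 1| ≤ 4 + 1 = 5.
Hence |(x^2 + 4x - 1) + 4| ≤ 5|x + 3| < ε provided |x + 3| < ε/5.
Take δ = min(1, ε/5). Then 0 < |x + 3| < δ gives both |x + 3| < 1 and |x + 3| < ε/5, so |(x^2 + 4x - 1) + 4| < ε.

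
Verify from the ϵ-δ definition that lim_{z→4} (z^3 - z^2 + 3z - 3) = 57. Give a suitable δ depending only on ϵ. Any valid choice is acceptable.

Suppose ϵ > 0. We want δ > 0 such that 0 < |z − 4| < δ implies |(z^3 - z^2 + 3z - 3) − 57| < ϵ.
(z^3 - z^2 + 3z - 3) − 57 = z^3 - z^2 + 3z - 60 = (z − 4)(z^2 + 3z + 15).
So |(z^3 - z^2 + 3z - 3) − 57| = |z − 4|·|z^2 + 3z + 15|.
Require δ ≤ 2. Then |z − 4| < 2 gives |z| < 6, and by the triangle inequality |z^2 + 3z + 15| ≤ 6^2 + 3·6 + 15 = 69.
Hence |(z^3 - z^2 + 3z - 3) − 57| ≤ 69|z − 4| < ϵ provided |z − 4| < ϵ/69.
Take δ = min(2, ϵ/69). Then 0 < |z − 4| < δ gives both |z − 4| < 2 and |z − 4| < ϵ/69, so |(z^3 - z^2 + 3z - 3) − 57| < ϵ.

δ = min(2, ϵ/69)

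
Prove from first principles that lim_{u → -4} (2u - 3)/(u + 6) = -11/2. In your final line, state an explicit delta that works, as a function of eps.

Let eps > 0 be given. We want delta > 0 with 0 < |u + 4| < delta ⇒ |(2u - 3)/(u + 6) + 11/2| < eps.
Combining over a common denominator, (2u - 3)/(u + 6) + 11/2 = [(2u - 3)·2 − (-11)·(u + 6)] / [2·(u + 6)] = 15(u + 4) / (2(u + 6)).
So |(2u - 3)/(u + 6) + 11/2| = 15|u + 4| / (2·|u + 6|).
Require delta ≤ 1, so |u + 6| ≥ |2| − |u + 4| > 2 − 1 = 1.
Hence |(2u - 3)/(u + 6) + 11/2| < 15|u + 4|/(2·1) = (15/2)|u + 4|, which is < eps once |u + 4| < (2/15)eps.
Take delta = min(1, (2/15)eps). Then 0 < |u + 4| < delta forces both bounds, so |(2u - 3)/(u + 6) + 11/2| < eps.

delta = min(1, (2/15)eps)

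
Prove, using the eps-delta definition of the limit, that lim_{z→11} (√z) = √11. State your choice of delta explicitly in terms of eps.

Fix eps > 0. We want delta > 0 such that 0 < |z − 11| < delta implies |√z − √11| < eps.
Rationalise: √z − √11 = (z − 11)/(√z + √11), so |√z − √11| = |z − 11|/(√z + √11).
Restrict delta ≤ 11 so that |z − 11| < 11 forces z > 0, and then √z + √11 > √11.
Hence |√z − √11| < |z − 11|/√11, which is < eps once |z − 11| < √11·eps.
Take delta = min(11, √11·eps). If 0 < |z − 11| < delta then z > 0 and |√z − √11| < |z − 11|/√11 < eps.

delta = min(11, √11·eps)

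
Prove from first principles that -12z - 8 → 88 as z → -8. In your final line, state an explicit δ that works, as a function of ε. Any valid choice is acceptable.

δ = ε/12

Fix ε > 0. We need δ > 0 so that 0 < |z + 8| < δ implies |(-12z - 8) − 88| < ε.
Since (-12z - 8) − 88 = -12(z + 8), we have |(-12z - 8) − 88| = 12|z + 8|.
So 12|z + 8| < ε exactly when |z + 8| < ε/12.
Take δ = ε/12. If 0 < |z + 8| < δ then |(-12z - 8) − 88| = 12|z + 8| < 12·(ε/12) = ε.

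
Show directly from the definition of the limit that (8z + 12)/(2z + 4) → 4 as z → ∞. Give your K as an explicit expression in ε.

Suppose ε > 0. We seek K > 0 such that z > K implies |(8z + 12)/(2z + 4) − 4| < ε.
(8z + 12)/(2z + 4) − 4 = (2(8z + 12) − 8(2z + 4)) / (2(2z + 4)) = -8/(2(2z + 4)).
For z > 0 we have 2z + 4 > 2z, so |(8z + 12)/(2z + 4) − 4| = 8/(2(2z + 4)) < 8/(2·2z) = 2/z.
Thus |(8z + 12)/(2z + 4) − 4| < ε whenever z > 2/ε.
Take K = 2/ε. If z > K then |(8z + 12)/(2z + 4) − 4| < 2/z < ε.

K = 2/ε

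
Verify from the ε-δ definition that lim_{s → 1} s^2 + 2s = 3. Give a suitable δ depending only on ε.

δ = min(1, ε/5)

Let ε > 0. We want δ > 0 such that 0 < |s − 1| < δ implies |(s^2 + 2s) − 3| < ε.
(s^2 + 2s) − 3 = s^2 + 2s - 3 = (s − 1)(s + 3).
So |(s^2 + 2s) − 3| = |s − 1|·|s + 3|.
Require δ ≤ 1. Then |s − 1| < 1 gives |s| < 2, and by the triangle inequality |s + 3| ≤ 2 + 3 = 5.
Hence |(s^2 + 2s) − 3| ≤ 5|s − 1| < ε provided |s − 1| < ε/5.
Choosing δ = min(1, ε/5) ensures both conditions, hence |(s^2 + 2s) − 3| < ε.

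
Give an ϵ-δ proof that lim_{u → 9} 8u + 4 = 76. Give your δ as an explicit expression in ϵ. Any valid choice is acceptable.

Let ϵ > 0. We need δ > 0 so that 0 < |u − 9| < δ implies |(8u + 4) − 76| < ϵ.
Since (8u + 4) − 76 = 8(u − 9), we have |(8u + 4) − 76| = 8|u − 9|.
Thus it suffices that |u − 9| < ϵ/8.
Take δ = ϵ/8. If 0 < |u − 9| < δ then |(8u + 4) − 76| = 8|u − 9| < 8·(ϵ/8) = ϵ.

δ = ϵ/8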